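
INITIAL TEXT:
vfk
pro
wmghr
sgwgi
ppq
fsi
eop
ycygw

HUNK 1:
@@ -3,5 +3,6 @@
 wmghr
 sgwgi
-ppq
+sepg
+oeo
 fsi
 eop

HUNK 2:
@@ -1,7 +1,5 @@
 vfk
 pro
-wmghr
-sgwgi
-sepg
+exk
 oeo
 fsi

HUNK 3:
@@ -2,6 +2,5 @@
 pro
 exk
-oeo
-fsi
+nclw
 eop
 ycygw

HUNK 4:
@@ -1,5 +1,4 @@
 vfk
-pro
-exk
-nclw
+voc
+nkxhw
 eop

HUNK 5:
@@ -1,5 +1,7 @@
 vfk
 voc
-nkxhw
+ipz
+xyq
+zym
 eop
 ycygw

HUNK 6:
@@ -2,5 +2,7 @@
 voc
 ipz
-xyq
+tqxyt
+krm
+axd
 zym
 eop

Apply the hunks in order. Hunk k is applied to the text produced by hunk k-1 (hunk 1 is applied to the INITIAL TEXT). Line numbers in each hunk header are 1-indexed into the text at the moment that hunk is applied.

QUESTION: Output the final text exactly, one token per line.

Hunk 1: at line 3 remove [ppq] add [sepg,oeo] -> 9 lines: vfk pro wmghr sgwgi sepg oeo fsi eop ycygw
Hunk 2: at line 1 remove [wmghr,sgwgi,sepg] add [exk] -> 7 lines: vfk pro exk oeo fsi eop ycygw
Hunk 3: at line 2 remove [oeo,fsi] add [nclw] -> 6 lines: vfk pro exk nclw eop ycygw
Hunk 4: at line 1 remove [pro,exk,nclw] add [voc,nkxhw] -> 5 lines: vfk voc nkxhw eop ycygw
Hunk 5: at line 1 remove [nkxhw] add [ipz,xyq,zym] -> 7 lines: vfk voc ipz xyq zym eop ycygw
Hunk 6: at line 2 remove [xyq] add [tqxyt,krm,axd] -> 9 lines: vfk voc ipz tqxyt krm axd zym eop ycygw

Answer: vfk
voc
ipz
tqxyt
krm
axd
zym
eop
ycygw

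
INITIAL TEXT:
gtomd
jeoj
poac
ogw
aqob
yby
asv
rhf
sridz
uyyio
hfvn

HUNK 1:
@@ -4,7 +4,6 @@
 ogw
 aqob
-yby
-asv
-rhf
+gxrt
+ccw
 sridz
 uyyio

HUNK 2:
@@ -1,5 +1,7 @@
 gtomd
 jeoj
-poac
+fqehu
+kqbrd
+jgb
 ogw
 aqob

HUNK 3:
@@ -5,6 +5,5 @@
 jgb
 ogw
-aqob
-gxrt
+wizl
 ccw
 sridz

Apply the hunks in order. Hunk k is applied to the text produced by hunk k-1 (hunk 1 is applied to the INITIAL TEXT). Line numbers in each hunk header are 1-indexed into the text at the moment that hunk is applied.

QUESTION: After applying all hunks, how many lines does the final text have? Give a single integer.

Hunk 1: at line 4 remove [yby,asv,rhf] add [gxrt,ccw] -> 10 lines: gtomd jeoj poac ogw aqob gxrt ccw sridz uyyio hfvn
Hunk 2: at line 1 remove [poac] add [fqehu,kqbrd,jgb] -> 12 lines: gtomd jeoj fqehu kqbrd jgb ogw aqob gxrt ccw sridz uyyio hfvn
Hunk 3: at line 5 remove [aqob,gxrt] add [wizl] -> 11 lines: gtomd jeoj fqehu kqbrd jgb ogw wizl ccw sridz uyyio hfvn
Final line count: 11

Answer: 11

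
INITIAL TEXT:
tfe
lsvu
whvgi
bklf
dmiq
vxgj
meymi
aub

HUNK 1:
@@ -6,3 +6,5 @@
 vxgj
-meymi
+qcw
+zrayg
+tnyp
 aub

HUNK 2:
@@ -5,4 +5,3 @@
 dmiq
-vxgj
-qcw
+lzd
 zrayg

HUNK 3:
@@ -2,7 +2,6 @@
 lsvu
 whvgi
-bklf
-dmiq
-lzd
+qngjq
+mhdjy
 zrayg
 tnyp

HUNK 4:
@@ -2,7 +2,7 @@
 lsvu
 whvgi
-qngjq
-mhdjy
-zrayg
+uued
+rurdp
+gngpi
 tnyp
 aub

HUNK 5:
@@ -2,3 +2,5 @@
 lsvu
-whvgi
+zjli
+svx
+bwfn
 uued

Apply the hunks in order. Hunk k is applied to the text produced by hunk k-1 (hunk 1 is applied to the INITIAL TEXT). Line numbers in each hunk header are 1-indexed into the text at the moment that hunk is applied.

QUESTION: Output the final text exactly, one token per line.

Answer: tfe
lsvu
zjli
svx
bwfn
uued
rurdp
gngpi
tnyp
aub

Derivation:
Hunk 1: at line 6 remove [meymi] add [qcw,zrayg,tnyp] -> 10 lines: tfe lsvu whvgi bklf dmiq vxgj qcw zrayg tnyp aub
Hunk 2: at line 5 remove [vxgj,qcw] add [lzd] -> 9 lines: tfe lsvu whvgi bklf dmiq lzd zrayg tnyp aub
Hunk 3: at line 2 remove [bklf,dmiq,lzd] add [qngjq,mhdjy] -> 8 lines: tfe lsvu whvgi qngjq mhdjy zrayg tnyp aub
Hunk 4: at line 2 remove [qngjq,mhdjy,zrayg] add [uued,rurdp,gngpi] -> 8 lines: tfe lsvu whvgi uued rurdp gngpi tnyp aub
Hunk 5: at line 2 remove [whvgi] add [zjli,svx,bwfn] -> 10 lines: tfe lsvu zjli svx bwfn uued rurdp gngpi tnyp aub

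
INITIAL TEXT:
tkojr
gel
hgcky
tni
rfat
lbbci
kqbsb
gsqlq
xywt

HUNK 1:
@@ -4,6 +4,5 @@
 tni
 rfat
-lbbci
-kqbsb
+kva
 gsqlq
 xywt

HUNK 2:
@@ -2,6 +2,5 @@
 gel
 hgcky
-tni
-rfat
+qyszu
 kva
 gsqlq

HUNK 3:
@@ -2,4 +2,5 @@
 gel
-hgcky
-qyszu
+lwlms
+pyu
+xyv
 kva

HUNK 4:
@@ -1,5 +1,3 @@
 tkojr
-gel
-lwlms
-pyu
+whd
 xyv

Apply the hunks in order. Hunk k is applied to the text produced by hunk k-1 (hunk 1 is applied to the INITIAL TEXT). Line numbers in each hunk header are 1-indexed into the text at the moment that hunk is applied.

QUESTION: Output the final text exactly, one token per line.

Answer: tkojr
whd
xyv
kva
gsqlq
xywt

Derivation:
Hunk 1: at line 4 remove [lbbci,kqbsb] add [kva] -> 8 lines: tkojr gel hgcky tni rfat kva gsqlq xywt
Hunk 2: at line 2 remove [tni,rfat] add [qyszu] -> 7 lines: tkojr gel hgcky qyszu kva gsqlq xywt
Hunk 3: at line 2 remove [hgcky,qyszu] add [lwlms,pyu,xyv] -> 8 lines: tkojr gel lwlms pyu xyv kva gsqlq xywt
Hunk 4: at line 1 remove [gel,lwlms,pyu] add [whd] -> 6 lines: tkojr whd xyv kva gsqlq xywt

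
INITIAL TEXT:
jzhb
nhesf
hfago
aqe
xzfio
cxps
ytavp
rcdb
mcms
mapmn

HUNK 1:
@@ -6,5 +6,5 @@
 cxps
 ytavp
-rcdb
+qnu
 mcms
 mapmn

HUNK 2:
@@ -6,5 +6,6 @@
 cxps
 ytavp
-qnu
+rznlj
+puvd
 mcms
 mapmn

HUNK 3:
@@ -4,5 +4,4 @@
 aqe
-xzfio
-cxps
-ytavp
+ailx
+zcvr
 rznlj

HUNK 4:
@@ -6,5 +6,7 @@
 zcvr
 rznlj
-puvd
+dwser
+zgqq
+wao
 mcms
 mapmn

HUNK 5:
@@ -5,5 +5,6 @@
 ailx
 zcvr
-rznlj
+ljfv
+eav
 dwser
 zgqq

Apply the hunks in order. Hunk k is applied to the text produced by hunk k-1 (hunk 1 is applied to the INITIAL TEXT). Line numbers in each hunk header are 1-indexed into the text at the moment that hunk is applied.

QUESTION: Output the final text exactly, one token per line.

Hunk 1: at line 6 remove [rcdb] add [qnu] -> 10 lines: jzhb nhesf hfago aqe xzfio cxps ytavp qnu mcms mapmn
Hunk 2: at line 6 remove [qnu] add [rznlj,puvd] -> 11 lines: jzhb nhesf hfago aqe xzfio cxps ytavp rznlj puvd mcms mapmn
Hunk 3: at line 4 remove [xzfio,cxps,ytavp] add [ailx,zcvr] -> 10 lines: jzhb nhesf hfago aqe ailx zcvr rznlj puvd mcms mapmn
Hunk 4: at line 6 remove [puvd] add [dwser,zgqq,wao] -> 12 lines: jzhb nhesf hfago aqe ailx zcvr rznlj dwser zgqq wao mcms mapmn
Hunk 5: at line 5 remove [rznlj] add [ljfv,eav] -> 13 lines: jzhb nhesf hfago aqe ailx zcvr ljfv eav dwser zgqq wao mcms mapmn

Answer: jzhb
nhesf
hfago
aqe
ailx
zcvr
ljfv
eav
dwser
zgqq
wao
mcms
mapmn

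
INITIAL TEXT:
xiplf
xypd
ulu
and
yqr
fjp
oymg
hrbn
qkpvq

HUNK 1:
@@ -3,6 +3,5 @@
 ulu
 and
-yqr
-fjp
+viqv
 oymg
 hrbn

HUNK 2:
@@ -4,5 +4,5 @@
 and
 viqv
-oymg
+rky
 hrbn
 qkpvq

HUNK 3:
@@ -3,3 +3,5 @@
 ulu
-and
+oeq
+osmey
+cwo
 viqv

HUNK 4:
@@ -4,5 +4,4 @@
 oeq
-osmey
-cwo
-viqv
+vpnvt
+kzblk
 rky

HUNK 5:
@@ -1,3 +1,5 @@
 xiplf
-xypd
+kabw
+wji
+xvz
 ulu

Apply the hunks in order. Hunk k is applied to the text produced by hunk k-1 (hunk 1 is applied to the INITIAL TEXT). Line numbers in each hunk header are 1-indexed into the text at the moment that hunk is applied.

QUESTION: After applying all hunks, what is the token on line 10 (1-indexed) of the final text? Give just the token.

Answer: hrbn

Derivation:
Hunk 1: at line 3 remove [yqr,fjp] add [viqv] -> 8 lines: xiplf xypd ulu and viqv oymg hrbn qkpvq
Hunk 2: at line 4 remove [oymg] add [rky] -> 8 lines: xiplf xypd ulu and viqv rky hrbn qkpvq
Hunk 3: at line 3 remove [and] add [oeq,osmey,cwo] -> 10 lines: xiplf xypd ulu oeq osmey cwo viqv rky hrbn qkpvq
Hunk 4: at line 4 remove [osmey,cwo,viqv] add [vpnvt,kzblk] -> 9 lines: xiplf xypd ulu oeq vpnvt kzblk rky hrbn qkpvq
Hunk 5: at line 1 remove [xypd] add [kabw,wji,xvz] -> 11 lines: xiplf kabw wji xvz ulu oeq vpnvt kzblk rky hrbn qkpvq
Final line 10: hrbn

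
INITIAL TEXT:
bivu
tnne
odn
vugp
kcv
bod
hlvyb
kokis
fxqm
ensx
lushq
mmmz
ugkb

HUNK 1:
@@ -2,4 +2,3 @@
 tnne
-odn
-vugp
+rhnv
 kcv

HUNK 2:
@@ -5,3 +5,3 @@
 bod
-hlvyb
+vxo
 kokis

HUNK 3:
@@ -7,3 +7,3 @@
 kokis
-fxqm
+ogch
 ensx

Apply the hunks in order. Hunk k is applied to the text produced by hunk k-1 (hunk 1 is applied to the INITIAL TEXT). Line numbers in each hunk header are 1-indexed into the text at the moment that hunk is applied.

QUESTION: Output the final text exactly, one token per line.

Hunk 1: at line 2 remove [odn,vugp] add [rhnv] -> 12 lines: bivu tnne rhnv kcv bod hlvyb kokis fxqm ensx lushq mmmz ugkb
Hunk 2: at line 5 remove [hlvyb] add [vxo] -> 12 lines: bivu tnne rhnv kcv bod vxo kokis fxqm ensx lushq mmmz ugkb
Hunk 3: at line 7 remove [fxqm] add [ogch] -> 12 lines: bivu tnne rhnv kcv bod vxo kokis ogch ensx lushq mmmz ugkb

Answer: bivu
tnne
rhnv
kcv
bod
vxo
kokis
ogch
ensx
lushq
mmmz
ugkb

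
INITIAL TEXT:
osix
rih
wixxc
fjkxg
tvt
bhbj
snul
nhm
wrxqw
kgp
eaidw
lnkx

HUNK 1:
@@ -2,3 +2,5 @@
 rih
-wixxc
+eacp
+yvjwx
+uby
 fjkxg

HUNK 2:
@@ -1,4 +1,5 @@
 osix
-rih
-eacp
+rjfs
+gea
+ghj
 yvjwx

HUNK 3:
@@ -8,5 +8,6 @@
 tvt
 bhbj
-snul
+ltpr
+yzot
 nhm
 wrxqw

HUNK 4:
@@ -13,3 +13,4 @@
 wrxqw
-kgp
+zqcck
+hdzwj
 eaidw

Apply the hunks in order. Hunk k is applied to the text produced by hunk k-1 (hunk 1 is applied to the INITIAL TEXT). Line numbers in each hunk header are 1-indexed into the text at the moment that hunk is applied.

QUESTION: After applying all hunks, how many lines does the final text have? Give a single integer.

Answer: 17

Derivation:
Hunk 1: at line 2 remove [wixxc] add [eacp,yvjwx,uby] -> 14 lines: osix rih eacp yvjwx uby fjkxg tvt bhbj snul nhm wrxqw kgp eaidw lnkx
Hunk 2: at line 1 remove [rih,eacp] add [rjfs,gea,ghj] -> 15 lines: osix rjfs gea ghj yvjwx uby fjkxg tvt bhbj snul nhm wrxqw kgp eaidw lnkx
Hunk 3: at line 8 remove [snul] add [ltpr,yzot] -> 16 lines: osix rjfs gea ghj yvjwx uby fjkxg tvt bhbj ltpr yzot nhm wrxqw kgp eaidw lnkx
Hunk 4: at line 13 remove [kgp] add [zqcck,hdzwj] -> 17 lines: osix rjfs gea ghj yvjwx uby fjkxg tvt bhbj ltpr yzot nhm wrxqw zqcck hdzwj eaidw lnkx
Final line count: 17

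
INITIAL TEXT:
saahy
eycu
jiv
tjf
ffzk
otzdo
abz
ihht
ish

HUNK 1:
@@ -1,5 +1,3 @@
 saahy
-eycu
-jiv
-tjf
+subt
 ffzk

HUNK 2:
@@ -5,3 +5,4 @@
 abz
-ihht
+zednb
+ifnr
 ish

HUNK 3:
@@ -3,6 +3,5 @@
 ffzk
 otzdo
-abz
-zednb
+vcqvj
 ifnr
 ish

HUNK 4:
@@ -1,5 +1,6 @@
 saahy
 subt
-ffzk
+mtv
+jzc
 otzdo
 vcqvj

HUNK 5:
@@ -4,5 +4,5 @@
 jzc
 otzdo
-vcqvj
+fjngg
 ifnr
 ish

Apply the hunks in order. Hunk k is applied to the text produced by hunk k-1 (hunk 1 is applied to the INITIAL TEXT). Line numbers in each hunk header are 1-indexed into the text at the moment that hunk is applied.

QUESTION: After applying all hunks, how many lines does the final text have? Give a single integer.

Hunk 1: at line 1 remove [eycu,jiv,tjf] add [subt] -> 7 lines: saahy subt ffzk otzdo abz ihht ish
Hunk 2: at line 5 remove [ihht] add [zednb,ifnr] -> 8 lines: saahy subt ffzk otzdo abz zednb ifnr ish
Hunk 3: at line 3 remove [abz,zednb] add [vcqvj] -> 7 lines: saahy subt ffzk otzdo vcqvj ifnr ish
Hunk 4: at line 1 remove [ffzk] add [mtv,jzc] -> 8 lines: saahy subt mtv jzc otzdo vcqvj ifnr ish
Hunk 5: at line 4 remove [vcqvj] add [fjngg] -> 8 lines: saahy subt mtv jzc otzdo fjngg ifnr ish
Final line count: 8

Answer: 8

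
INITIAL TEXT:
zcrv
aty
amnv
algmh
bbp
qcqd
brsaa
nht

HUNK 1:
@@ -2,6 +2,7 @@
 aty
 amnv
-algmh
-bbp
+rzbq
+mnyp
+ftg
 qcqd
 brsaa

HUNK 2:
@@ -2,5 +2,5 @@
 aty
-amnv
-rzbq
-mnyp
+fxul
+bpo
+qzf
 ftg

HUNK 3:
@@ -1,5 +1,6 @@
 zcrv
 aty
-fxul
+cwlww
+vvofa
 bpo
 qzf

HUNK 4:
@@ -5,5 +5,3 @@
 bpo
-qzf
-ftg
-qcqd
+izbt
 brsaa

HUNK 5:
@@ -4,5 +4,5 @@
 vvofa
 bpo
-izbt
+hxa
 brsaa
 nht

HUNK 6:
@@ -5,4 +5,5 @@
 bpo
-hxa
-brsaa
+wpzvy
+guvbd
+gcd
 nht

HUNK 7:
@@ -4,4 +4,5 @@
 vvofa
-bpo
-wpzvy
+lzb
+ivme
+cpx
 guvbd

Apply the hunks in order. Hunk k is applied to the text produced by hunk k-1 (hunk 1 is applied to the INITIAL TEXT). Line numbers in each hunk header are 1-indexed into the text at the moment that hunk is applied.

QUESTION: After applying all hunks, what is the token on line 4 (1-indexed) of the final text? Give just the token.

Hunk 1: at line 2 remove [algmh,bbp] add [rzbq,mnyp,ftg] -> 9 lines: zcrv aty amnv rzbq mnyp ftg qcqd brsaa nht
Hunk 2: at line 2 remove [amnv,rzbq,mnyp] add [fxul,bpo,qzf] -> 9 lines: zcrv aty fxul bpo qzf ftg qcqd brsaa nht
Hunk 3: at line 1 remove [fxul] add [cwlww,vvofa] -> 10 lines: zcrv aty cwlww vvofa bpo qzf ftg qcqd brsaa nht
Hunk 4: at line 5 remove [qzf,ftg,qcqd] add [izbt] -> 8 lines: zcrv aty cwlww vvofa bpo izbt brsaa nht
Hunk 5: at line 4 remove [izbt] add [hxa] -> 8 lines: zcrv aty cwlww vvofa bpo hxa brsaa nht
Hunk 6: at line 5 remove [hxa,brsaa] add [wpzvy,guvbd,gcd] -> 9 lines: zcrv aty cwlww vvofa bpo wpzvy guvbd gcd nht
Hunk 7: at line 4 remove [bpo,wpzvy] add [lzb,ivme,cpx] -> 10 lines: zcrv aty cwlww vvofa lzb ivme cpx guvbd gcd nht
Final line 4: vvofa

Answer: vvofa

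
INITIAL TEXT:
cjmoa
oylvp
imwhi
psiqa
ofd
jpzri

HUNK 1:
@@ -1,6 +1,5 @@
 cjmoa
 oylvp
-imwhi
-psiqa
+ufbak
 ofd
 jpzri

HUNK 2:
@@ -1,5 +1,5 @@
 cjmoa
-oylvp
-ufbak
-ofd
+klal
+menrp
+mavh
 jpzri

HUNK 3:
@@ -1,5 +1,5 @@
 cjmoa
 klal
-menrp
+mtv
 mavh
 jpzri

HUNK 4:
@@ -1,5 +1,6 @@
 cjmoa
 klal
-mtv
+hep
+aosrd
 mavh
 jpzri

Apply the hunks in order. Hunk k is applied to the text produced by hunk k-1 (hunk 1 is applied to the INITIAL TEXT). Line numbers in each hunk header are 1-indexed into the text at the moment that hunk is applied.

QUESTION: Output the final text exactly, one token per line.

Answer: cjmoa
klal
hep
aosrd
mavh
jpzri

Derivation:
Hunk 1: at line 1 remove [imwhi,psiqa] add [ufbak] -> 5 lines: cjmoa oylvp ufbak ofd jpzri
Hunk 2: at line 1 remove [oylvp,ufbak,ofd] add [klal,menrp,mavh] -> 5 lines: cjmoa klal menrp mavh jpzri
Hunk 3: at line 1 remove [menrp] add [mtv] -> 5 lines: cjmoa klal mtv mavh jpzri
Hunk 4: at line 1 remove [mtv] add [hep,aosrd] -> 6 lines: cjmoa klal hep aosrd mavh jpzri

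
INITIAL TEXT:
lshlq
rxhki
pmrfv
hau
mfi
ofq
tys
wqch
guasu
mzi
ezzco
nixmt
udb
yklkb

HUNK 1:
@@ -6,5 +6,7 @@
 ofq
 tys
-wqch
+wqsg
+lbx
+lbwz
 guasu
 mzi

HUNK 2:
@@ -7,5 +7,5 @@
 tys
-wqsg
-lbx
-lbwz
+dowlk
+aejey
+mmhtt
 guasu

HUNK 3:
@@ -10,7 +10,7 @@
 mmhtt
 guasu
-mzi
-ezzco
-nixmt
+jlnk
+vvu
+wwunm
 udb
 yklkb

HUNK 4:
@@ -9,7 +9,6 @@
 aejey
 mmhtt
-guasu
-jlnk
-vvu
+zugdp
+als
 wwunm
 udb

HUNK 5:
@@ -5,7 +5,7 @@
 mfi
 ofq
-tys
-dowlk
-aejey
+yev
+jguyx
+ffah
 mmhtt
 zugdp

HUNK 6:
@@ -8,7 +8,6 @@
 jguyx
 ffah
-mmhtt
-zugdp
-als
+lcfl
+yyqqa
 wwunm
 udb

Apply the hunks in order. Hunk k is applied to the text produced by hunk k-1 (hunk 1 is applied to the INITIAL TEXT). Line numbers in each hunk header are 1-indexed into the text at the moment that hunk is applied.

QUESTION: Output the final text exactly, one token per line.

Answer: lshlq
rxhki
pmrfv
hau
mfi
ofq
yev
jguyx
ffah
lcfl
yyqqa
wwunm
udb
yklkb

Derivation:
Hunk 1: at line 6 remove [wqch] add [wqsg,lbx,lbwz] -> 16 lines: lshlq rxhki pmrfv hau mfi ofq tys wqsg lbx lbwz guasu mzi ezzco nixmt udb yklkb
Hunk 2: at line 7 remove [wqsg,lbx,lbwz] add [dowlk,aejey,mmhtt] -> 16 lines: lshlq rxhki pmrfv hau mfi ofq tys dowlk aejey mmhtt guasu mzi ezzco nixmt udb yklkb
Hunk 3: at line 10 remove [mzi,ezzco,nixmt] add [jlnk,vvu,wwunm] -> 16 lines: lshlq rxhki pmrfv hau mfi ofq tys dowlk aejey mmhtt guasu jlnk vvu wwunm udb yklkb
Hunk 4: at line 9 remove [guasu,jlnk,vvu] add [zugdp,als] -> 15 lines: lshlq rxhki pmrfv hau mfi ofq tys dowlk aejey mmhtt zugdp als wwunm udb yklkb
Hunk 5: at line 5 remove [tys,dowlk,aejey] add [yev,jguyx,ffah] -> 15 lines: lshlq rxhki pmrfv hau mfi ofq yev jguyx ffah mmhtt zugdp als wwunm udb yklkb
Hunk 6: at line 8 remove [mmhtt,zugdp,als] add [lcfl,yyqqa] -> 14 lines: lshlq rxhki pmrfv hau mfi ofq yev jguyx ffah lcfl yyqqa wwunm udb yklkb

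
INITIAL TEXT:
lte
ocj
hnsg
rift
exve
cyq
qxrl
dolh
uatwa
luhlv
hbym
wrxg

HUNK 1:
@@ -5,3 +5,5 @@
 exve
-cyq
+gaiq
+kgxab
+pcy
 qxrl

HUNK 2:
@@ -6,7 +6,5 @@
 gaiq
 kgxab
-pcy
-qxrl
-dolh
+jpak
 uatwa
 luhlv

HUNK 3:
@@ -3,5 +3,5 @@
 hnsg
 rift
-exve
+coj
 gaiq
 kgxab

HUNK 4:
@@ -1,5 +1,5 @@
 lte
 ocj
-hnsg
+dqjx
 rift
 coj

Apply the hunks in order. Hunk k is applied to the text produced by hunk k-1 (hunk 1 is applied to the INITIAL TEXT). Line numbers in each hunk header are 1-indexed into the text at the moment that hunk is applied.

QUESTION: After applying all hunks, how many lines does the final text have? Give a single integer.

Answer: 12

Derivation:
Hunk 1: at line 5 remove [cyq] add [gaiq,kgxab,pcy] -> 14 lines: lte ocj hnsg rift exve gaiq kgxab pcy qxrl dolh uatwa luhlv hbym wrxg
Hunk 2: at line 6 remove [pcy,qxrl,dolh] add [jpak] -> 12 lines: lte ocj hnsg rift exve gaiq kgxab jpak uatwa luhlv hbym wrxg
Hunk 3: at line 3 remove [exve] add [coj] -> 12 lines: lte ocj hnsg rift coj gaiq kgxab jpak uatwa luhlv hbym wrxg
Hunk 4: at line 1 remove [hnsg] add [dqjx] -> 12 lines: lte ocj dqjx rift coj gaiq kgxab jpak uatwa luhlv hbym wrxg
Final line count: 12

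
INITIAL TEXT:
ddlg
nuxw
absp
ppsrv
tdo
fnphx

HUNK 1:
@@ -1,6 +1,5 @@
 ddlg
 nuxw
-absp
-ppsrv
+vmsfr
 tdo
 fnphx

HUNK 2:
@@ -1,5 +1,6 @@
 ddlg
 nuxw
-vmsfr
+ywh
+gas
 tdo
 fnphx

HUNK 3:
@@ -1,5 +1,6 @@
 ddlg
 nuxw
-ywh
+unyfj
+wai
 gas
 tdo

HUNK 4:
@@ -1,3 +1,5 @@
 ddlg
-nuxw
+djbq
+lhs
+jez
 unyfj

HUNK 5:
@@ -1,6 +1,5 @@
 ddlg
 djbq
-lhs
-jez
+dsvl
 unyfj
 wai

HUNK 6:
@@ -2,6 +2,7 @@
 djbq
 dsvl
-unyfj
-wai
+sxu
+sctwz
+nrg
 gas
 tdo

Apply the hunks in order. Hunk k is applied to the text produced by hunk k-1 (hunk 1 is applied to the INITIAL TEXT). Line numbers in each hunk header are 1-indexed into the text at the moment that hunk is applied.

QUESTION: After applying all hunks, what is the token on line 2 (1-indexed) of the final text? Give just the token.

Answer: djbq

Derivation:
Hunk 1: at line 1 remove [absp,ppsrv] add [vmsfr] -> 5 lines: ddlg nuxw vmsfr tdo fnphx
Hunk 2: at line 1 remove [vmsfr] add [ywh,gas] -> 6 lines: ddlg nuxw ywh gas tdo fnphx
Hunk 3: at line 1 remove [ywh] add [unyfj,wai] -> 7 lines: ddlg nuxw unyfj wai gas tdo fnphx
Hunk 4: at line 1 remove [nuxw] add [djbq,lhs,jez] -> 9 lines: ddlg djbq lhs jez unyfj wai gas tdo fnphx
Hunk 5: at line 1 remove [lhs,jez] add [dsvl] -> 8 lines: ddlg djbq dsvl unyfj wai gas tdo fnphx
Hunk 6: at line 2 remove [unyfj,wai] add [sxu,sctwz,nrg] -> 9 lines: ddlg djbq dsvl sxu sctwz nrg gas tdo fnphx
Final line 2: djbq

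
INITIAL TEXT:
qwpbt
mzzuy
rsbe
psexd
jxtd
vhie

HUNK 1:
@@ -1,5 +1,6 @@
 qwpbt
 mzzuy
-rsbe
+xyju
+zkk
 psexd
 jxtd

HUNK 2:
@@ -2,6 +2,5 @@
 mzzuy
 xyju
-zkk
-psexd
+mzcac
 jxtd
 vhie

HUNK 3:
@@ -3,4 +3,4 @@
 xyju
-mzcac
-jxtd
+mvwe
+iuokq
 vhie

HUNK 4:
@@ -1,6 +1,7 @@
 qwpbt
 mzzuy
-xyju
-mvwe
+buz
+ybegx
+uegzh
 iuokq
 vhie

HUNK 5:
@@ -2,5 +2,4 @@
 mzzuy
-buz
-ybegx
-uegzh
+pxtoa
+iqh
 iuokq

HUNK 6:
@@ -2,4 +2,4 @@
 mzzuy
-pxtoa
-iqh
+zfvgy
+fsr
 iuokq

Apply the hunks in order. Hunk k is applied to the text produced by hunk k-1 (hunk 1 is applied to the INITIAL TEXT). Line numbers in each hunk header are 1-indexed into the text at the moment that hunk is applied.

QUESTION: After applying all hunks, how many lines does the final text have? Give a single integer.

Hunk 1: at line 1 remove [rsbe] add [xyju,zkk] -> 7 lines: qwpbt mzzuy xyju zkk psexd jxtd vhie
Hunk 2: at line 2 remove [zkk,psexd] add [mzcac] -> 6 lines: qwpbt mzzuy xyju mzcac jxtd vhie
Hunk 3: at line 3 remove [mzcac,jxtd] add [mvwe,iuokq] -> 6 lines: qwpbt mzzuy xyju mvwe iuokq vhie
Hunk 4: at line 1 remove [xyju,mvwe] add [buz,ybegx,uegzh] -> 7 lines: qwpbt mzzuy buz ybegx uegzh iuokq vhie
Hunk 5: at line 2 remove [buz,ybegx,uegzh] add [pxtoa,iqh] -> 6 lines: qwpbt mzzuy pxtoa iqh iuokq vhie
Hunk 6: at line 2 remove [pxtoa,iqh] add [zfvgy,fsr] -> 6 lines: qwpbt mzzuy zfvgy fsr iuokq vhie
Final line count: 6

Answer: 6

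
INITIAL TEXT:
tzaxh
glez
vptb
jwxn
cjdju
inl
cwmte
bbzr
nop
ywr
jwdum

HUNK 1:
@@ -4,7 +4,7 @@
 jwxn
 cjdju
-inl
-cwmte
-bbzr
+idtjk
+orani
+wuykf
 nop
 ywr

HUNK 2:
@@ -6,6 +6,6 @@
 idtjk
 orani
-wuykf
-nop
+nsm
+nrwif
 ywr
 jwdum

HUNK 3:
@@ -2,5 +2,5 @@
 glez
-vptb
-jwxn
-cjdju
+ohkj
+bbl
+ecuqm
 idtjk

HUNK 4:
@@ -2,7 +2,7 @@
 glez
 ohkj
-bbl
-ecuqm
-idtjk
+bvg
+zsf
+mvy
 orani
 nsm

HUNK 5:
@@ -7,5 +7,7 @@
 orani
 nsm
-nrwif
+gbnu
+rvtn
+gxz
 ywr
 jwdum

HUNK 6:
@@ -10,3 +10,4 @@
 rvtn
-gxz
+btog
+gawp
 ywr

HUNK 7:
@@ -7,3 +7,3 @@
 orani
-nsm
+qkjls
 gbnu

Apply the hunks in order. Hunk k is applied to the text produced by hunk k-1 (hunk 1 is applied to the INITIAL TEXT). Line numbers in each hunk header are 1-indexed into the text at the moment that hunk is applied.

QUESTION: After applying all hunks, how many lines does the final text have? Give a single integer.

Hunk 1: at line 4 remove [inl,cwmte,bbzr] add [idtjk,orani,wuykf] -> 11 lines: tzaxh glez vptb jwxn cjdju idtjk orani wuykf nop ywr jwdum
Hunk 2: at line 6 remove [wuykf,nop] add [nsm,nrwif] -> 11 lines: tzaxh glez vptb jwxn cjdju idtjk orani nsm nrwif ywr jwdum
Hunk 3: at line 2 remove [vptb,jwxn,cjdju] add [ohkj,bbl,ecuqm] -> 11 lines: tzaxh glez ohkj bbl ecuqm idtjk orani nsm nrwif ywr jwdum
Hunk 4: at line 2 remove [bbl,ecuqm,idtjk] add [bvg,zsf,mvy] -> 11 lines: tzaxh glez ohkj bvg zsf mvy orani nsm nrwif ywr jwdum
Hunk 5: at line 7 remove [nrwif] add [gbnu,rvtn,gxz] -> 13 lines: tzaxh glez ohkj bvg zsf mvy orani nsm gbnu rvtn gxz ywr jwdum
Hunk 6: at line 10 remove [gxz] add [btog,gawp] -> 14 lines: tzaxh glez ohkj bvg zsf mvy orani nsm gbnu rvtn btog gawp ywr jwdum
Hunk 7: at line 7 remove [nsm] add [qkjls] -> 14 lines: tzaxh glez ohkj bvg zsf mvy orani qkjls gbnu rvtn btog gawp ywr jwdum
Final line count: 14

Answer: 14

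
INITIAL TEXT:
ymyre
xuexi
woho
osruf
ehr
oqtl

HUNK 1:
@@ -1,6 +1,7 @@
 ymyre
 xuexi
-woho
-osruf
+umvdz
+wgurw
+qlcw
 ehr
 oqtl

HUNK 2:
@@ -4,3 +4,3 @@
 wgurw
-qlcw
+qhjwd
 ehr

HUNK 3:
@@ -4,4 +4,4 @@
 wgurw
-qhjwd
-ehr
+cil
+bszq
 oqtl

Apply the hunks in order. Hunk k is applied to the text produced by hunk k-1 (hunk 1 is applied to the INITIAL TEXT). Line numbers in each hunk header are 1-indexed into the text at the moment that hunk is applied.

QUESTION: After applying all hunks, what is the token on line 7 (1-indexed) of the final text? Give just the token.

Hunk 1: at line 1 remove [woho,osruf] add [umvdz,wgurw,qlcw] -> 7 lines: ymyre xuexi umvdz wgurw qlcw ehr oqtl
Hunk 2: at line 4 remove [qlcw] add [qhjwd] -> 7 lines: ymyre xuexi umvdz wgurw qhjwd ehr oqtl
Hunk 3: at line 4 remove [qhjwd,ehr] add [cil,bszq] -> 7 lines: ymyre xuexi umvdz wgurw cil bszq oqtl
Final line 7: oqtl

Answer: oqtl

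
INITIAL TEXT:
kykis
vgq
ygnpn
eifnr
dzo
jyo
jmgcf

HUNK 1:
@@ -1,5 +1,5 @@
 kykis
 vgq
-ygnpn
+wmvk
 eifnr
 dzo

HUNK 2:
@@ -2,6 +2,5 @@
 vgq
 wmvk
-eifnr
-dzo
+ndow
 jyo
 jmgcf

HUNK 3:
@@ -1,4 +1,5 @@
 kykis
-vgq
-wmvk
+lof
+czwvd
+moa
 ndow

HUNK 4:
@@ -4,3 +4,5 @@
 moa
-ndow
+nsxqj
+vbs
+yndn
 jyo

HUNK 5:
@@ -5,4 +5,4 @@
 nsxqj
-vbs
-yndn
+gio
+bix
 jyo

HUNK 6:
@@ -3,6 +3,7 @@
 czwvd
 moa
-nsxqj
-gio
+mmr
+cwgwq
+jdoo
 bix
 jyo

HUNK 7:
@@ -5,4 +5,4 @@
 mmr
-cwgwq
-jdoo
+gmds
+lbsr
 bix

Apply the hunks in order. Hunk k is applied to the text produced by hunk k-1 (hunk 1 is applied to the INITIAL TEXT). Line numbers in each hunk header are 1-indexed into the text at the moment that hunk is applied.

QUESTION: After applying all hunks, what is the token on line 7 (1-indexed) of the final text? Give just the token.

Hunk 1: at line 1 remove [ygnpn] add [wmvk] -> 7 lines: kykis vgq wmvk eifnr dzo jyo jmgcf
Hunk 2: at line 2 remove [eifnr,dzo] add [ndow] -> 6 lines: kykis vgq wmvk ndow jyo jmgcf
Hunk 3: at line 1 remove [vgq,wmvk] add [lof,czwvd,moa] -> 7 lines: kykis lof czwvd moa ndow jyo jmgcf
Hunk 4: at line 4 remove [ndow] add [nsxqj,vbs,yndn] -> 9 lines: kykis lof czwvd moa nsxqj vbs yndn jyo jmgcf
Hunk 5: at line 5 remove [vbs,yndn] add [gio,bix] -> 9 lines: kykis lof czwvd moa nsxqj gio bix jyo jmgcf
Hunk 6: at line 3 remove [nsxqj,gio] add [mmr,cwgwq,jdoo] -> 10 lines: kykis lof czwvd moa mmr cwgwq jdoo bix jyo jmgcf
Hunk 7: at line 5 remove [cwgwq,jdoo] add [gmds,lbsr] -> 10 lines: kykis lof czwvd moa mmr gmds lbsr bix jyo jmgcf
Final line 7: lbsr

Answer: lbsr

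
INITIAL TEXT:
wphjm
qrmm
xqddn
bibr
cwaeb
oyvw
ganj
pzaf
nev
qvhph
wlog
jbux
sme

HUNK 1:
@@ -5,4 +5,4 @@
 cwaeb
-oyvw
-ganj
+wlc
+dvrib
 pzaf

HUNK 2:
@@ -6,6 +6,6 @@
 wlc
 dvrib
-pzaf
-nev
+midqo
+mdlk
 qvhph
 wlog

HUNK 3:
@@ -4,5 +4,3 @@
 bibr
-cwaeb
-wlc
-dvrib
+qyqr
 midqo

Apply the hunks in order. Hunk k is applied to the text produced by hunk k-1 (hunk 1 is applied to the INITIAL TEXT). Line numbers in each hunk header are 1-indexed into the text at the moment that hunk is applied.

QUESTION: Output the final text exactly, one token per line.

Hunk 1: at line 5 remove [oyvw,ganj] add [wlc,dvrib] -> 13 lines: wphjm qrmm xqddn bibr cwaeb wlc dvrib pzaf nev qvhph wlog jbux sme
Hunk 2: at line 6 remove [pzaf,nev] add [midqo,mdlk] -> 13 lines: wphjm qrmm xqddn bibr cwaeb wlc dvrib midqo mdlk qvhph wlog jbux sme
Hunk 3: at line 4 remove [cwaeb,wlc,dvrib] add [qyqr] -> 11 lines: wphjm qrmm xqddn bibr qyqr midqo mdlk qvhph wlog jbux sme

Answer: wphjm
qrmm
xqddn
bibr
qyqr
midqo
mdlk
qvhph
wlog
jbux
sme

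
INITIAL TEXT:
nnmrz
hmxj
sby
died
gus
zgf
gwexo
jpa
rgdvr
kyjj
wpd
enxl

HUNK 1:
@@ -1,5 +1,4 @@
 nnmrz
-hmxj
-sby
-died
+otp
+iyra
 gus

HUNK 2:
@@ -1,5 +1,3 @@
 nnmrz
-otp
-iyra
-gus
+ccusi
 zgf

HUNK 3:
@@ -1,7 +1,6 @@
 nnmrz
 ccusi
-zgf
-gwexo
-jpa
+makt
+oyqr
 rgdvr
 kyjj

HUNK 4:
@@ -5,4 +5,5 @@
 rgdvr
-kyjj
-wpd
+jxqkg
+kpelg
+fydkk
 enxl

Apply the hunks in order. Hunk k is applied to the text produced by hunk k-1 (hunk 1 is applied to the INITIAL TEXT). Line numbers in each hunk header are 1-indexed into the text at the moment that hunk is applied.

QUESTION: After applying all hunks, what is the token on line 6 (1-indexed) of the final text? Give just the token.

Hunk 1: at line 1 remove [hmxj,sby,died] add [otp,iyra] -> 11 lines: nnmrz otp iyra gus zgf gwexo jpa rgdvr kyjj wpd enxl
Hunk 2: at line 1 remove [otp,iyra,gus] add [ccusi] -> 9 lines: nnmrz ccusi zgf gwexo jpa rgdvr kyjj wpd enxl
Hunk 3: at line 1 remove [zgf,gwexo,jpa] add [makt,oyqr] -> 8 lines: nnmrz ccusi makt oyqr rgdvr kyjj wpd enxl
Hunk 4: at line 5 remove [kyjj,wpd] add [jxqkg,kpelg,fydkk] -> 9 lines: nnmrz ccusi makt oyqr rgdvr jxqkg kpelg fydkk enxl
Final line 6: jxqkg

Answer: jxqkg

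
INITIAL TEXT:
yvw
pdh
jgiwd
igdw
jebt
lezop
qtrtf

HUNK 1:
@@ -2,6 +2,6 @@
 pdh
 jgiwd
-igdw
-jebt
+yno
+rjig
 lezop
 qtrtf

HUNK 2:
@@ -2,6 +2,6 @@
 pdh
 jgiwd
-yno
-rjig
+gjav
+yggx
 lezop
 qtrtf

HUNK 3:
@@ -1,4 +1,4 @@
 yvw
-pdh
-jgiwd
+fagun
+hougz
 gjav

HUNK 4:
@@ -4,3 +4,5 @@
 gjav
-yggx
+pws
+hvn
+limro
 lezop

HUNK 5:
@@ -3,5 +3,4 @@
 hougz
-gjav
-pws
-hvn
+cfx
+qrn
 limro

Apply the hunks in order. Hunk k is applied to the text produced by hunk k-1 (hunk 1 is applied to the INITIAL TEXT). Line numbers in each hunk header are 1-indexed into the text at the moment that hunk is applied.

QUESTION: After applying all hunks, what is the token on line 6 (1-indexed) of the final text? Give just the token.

Hunk 1: at line 2 remove [igdw,jebt] add [yno,rjig] -> 7 lines: yvw pdh jgiwd yno rjig lezop qtrtf
Hunk 2: at line 2 remove [yno,rjig] add [gjav,yggx] -> 7 lines: yvw pdh jgiwd gjav yggx lezop qtrtf
Hunk 3: at line 1 remove [pdh,jgiwd] add [fagun,hougz] -> 7 lines: yvw fagun hougz gjav yggx lezop qtrtf
Hunk 4: at line 4 remove [yggx] add [pws,hvn,limro] -> 9 lines: yvw fagun hougz gjav pws hvn limro lezop qtrtf
Hunk 5: at line 3 remove [gjav,pws,hvn] add [cfx,qrn] -> 8 lines: yvw fagun hougz cfx qrn limro lezop qtrtf
Final line 6: limro

Answer: limro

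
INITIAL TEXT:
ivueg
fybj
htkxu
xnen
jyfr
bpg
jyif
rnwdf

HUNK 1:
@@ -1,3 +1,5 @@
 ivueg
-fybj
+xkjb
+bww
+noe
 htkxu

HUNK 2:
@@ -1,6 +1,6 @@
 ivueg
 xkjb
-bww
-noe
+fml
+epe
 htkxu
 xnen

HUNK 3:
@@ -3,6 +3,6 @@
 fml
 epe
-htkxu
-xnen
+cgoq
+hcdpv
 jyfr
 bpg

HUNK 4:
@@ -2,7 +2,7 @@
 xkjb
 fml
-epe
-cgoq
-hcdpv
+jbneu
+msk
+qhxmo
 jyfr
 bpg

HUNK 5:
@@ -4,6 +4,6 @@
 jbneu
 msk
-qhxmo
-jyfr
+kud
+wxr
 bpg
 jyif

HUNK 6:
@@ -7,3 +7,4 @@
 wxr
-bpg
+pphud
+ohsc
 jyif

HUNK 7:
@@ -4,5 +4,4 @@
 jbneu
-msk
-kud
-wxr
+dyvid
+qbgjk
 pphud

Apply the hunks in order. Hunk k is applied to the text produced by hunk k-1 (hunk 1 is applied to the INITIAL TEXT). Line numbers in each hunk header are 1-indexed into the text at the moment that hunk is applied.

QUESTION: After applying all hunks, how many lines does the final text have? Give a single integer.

Answer: 10

Derivation:
Hunk 1: at line 1 remove [fybj] add [xkjb,bww,noe] -> 10 lines: ivueg xkjb bww noe htkxu xnen jyfr bpg jyif rnwdf
Hunk 2: at line 1 remove [bww,noe] add [fml,epe] -> 10 lines: ivueg xkjb fml epe htkxu xnen jyfr bpg jyif rnwdf
Hunk 3: at line 3 remove [htkxu,xnen] add [cgoq,hcdpv] -> 10 lines: ivueg xkjb fml epe cgoq hcdpv jyfr bpg jyif rnwdf
Hunk 4: at line 2 remove [epe,cgoq,hcdpv] add [jbneu,msk,qhxmo] -> 10 lines: ivueg xkjb fml jbneu msk qhxmo jyfr bpg jyif rnwdf
Hunk 5: at line 4 remove [qhxmo,jyfr] add [kud,wxr] -> 10 lines: ivueg xkjb fml jbneu msk kud wxr bpg jyif rnwdf
Hunk 6: at line 7 remove [bpg] add [pphud,ohsc] -> 11 lines: ivueg xkjb fml jbneu msk kud wxr pphud ohsc jyif rnwdf
Hunk 7: at line 4 remove [msk,kud,wxr] add [dyvid,qbgjk] -> 10 lines: ivueg xkjb fml jbneu dyvid qbgjk pphud ohsc jyif rnwdf
Final line count: 10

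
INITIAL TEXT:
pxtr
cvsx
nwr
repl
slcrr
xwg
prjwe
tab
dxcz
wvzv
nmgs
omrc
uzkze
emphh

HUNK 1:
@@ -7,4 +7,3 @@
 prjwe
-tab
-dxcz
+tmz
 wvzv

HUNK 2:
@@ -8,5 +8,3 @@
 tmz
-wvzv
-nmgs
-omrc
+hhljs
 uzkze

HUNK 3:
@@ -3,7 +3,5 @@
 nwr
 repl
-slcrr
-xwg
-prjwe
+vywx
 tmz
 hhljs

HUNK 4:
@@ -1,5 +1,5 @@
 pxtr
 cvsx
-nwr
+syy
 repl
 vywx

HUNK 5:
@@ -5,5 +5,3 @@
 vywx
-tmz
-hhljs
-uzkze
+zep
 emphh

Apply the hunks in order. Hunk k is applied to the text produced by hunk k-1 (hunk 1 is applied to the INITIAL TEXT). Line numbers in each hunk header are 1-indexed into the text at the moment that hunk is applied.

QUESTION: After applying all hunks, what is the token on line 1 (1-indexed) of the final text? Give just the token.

Answer: pxtr

Derivation:
Hunk 1: at line 7 remove [tab,dxcz] add [tmz] -> 13 lines: pxtr cvsx nwr repl slcrr xwg prjwe tmz wvzv nmgs omrc uzkze emphh
Hunk 2: at line 8 remove [wvzv,nmgs,omrc] add [hhljs] -> 11 lines: pxtr cvsx nwr repl slcrr xwg prjwe tmz hhljs uzkze emphh
Hunk 3: at line 3 remove [slcrr,xwg,prjwe] add [vywx] -> 9 lines: pxtr cvsx nwr repl vywx tmz hhljs uzkze emphh
Hunk 4: at line 1 remove [nwr] add [syy] -> 9 lines: pxtr cvsx syy repl vywx tmz hhljs uzkze emphh
Hunk 5: at line 5 remove [tmz,hhljs,uzkze] add [zep] -> 7 lines: pxtr cvsx syy repl vywx zep emphh
Final line 1: pxtr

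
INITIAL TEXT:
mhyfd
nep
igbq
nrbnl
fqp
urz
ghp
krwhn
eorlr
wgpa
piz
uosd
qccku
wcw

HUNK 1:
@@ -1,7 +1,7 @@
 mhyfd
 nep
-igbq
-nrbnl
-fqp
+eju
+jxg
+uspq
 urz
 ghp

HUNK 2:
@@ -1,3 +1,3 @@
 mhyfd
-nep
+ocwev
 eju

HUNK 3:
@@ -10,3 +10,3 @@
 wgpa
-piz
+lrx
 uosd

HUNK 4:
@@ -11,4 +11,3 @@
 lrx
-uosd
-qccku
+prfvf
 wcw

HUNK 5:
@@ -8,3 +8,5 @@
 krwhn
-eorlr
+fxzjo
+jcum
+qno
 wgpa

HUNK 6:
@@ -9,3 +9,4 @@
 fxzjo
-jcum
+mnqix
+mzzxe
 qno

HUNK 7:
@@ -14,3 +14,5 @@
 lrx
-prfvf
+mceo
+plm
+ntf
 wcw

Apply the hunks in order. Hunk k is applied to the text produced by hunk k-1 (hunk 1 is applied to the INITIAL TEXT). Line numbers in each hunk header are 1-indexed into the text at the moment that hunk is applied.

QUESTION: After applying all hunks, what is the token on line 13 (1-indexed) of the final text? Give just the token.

Answer: wgpa

Derivation:
Hunk 1: at line 1 remove [igbq,nrbnl,fqp] add [eju,jxg,uspq] -> 14 lines: mhyfd nep eju jxg uspq urz ghp krwhn eorlr wgpa piz uosd qccku wcw
Hunk 2: at line 1 remove [nep] add [ocwev] -> 14 lines: mhyfd ocwev eju jxg uspq urz ghp krwhn eorlr wgpa piz uosd qccku wcw
Hunk 3: at line 10 remove [piz] add [lrx] -> 14 lines: mhyfd ocwev eju jxg uspq urz ghp krwhn eorlr wgpa lrx uosd qccku wcw
Hunk 4: at line 11 remove [uosd,qccku] add [prfvf] -> 13 lines: mhyfd ocwev eju jxg uspq urz ghp krwhn eorlr wgpa lrx prfvf wcw
Hunk 5: at line 8 remove [eorlr] add [fxzjo,jcum,qno] -> 15 lines: mhyfd ocwev eju jxg uspq urz ghp krwhn fxzjo jcum qno wgpa lrx prfvf wcw
Hunk 6: at line 9 remove [jcum] add [mnqix,mzzxe] -> 16 lines: mhyfd ocwev eju jxg uspq urz ghp krwhn fxzjo mnqix mzzxe qno wgpa lrx prfvf wcw
Hunk 7: at line 14 remove [prfvf] add [mceo,plm,ntf] -> 18 lines: mhyfd ocwev eju jxg uspq urz ghp krwhn fxzjo mnqix mzzxe qno wgpa lrx mceo plm ntf wcw
Final line 13: wgpa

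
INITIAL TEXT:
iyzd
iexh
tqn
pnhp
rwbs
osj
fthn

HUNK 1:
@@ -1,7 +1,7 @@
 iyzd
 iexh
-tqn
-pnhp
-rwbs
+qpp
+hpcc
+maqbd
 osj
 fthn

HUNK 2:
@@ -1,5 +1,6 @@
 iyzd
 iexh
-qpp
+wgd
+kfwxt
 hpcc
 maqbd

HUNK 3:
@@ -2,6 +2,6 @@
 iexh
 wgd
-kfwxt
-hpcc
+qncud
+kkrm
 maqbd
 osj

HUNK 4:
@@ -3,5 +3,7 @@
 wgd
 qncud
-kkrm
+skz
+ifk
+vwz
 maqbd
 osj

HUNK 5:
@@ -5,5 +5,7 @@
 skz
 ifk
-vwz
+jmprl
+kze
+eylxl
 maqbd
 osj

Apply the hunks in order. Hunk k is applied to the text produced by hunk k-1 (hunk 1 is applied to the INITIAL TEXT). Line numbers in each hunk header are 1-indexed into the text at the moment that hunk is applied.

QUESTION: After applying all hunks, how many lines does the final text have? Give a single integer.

Answer: 12

Derivation:
Hunk 1: at line 1 remove [tqn,pnhp,rwbs] add [qpp,hpcc,maqbd] -> 7 lines: iyzd iexh qpp hpcc maqbd osj fthn
Hunk 2: at line 1 remove [qpp] add [wgd,kfwxt] -> 8 lines: iyzd iexh wgd kfwxt hpcc maqbd osj fthn
Hunk 3: at line 2 remove [kfwxt,hpcc] add [qncud,kkrm] -> 8 lines: iyzd iexh wgd qncud kkrm maqbd osj fthn
Hunk 4: at line 3 remove [kkrm] add [skz,ifk,vwz] -> 10 lines: iyzd iexh wgd qncud skz ifk vwz maqbd osj fthn
Hunk 5: at line 5 remove [vwz] add [jmprl,kze,eylxl] -> 12 lines: iyzd iexh wgd qncud skz ifk jmprl kze eylxl maqbd osj fthn
Final line count: 12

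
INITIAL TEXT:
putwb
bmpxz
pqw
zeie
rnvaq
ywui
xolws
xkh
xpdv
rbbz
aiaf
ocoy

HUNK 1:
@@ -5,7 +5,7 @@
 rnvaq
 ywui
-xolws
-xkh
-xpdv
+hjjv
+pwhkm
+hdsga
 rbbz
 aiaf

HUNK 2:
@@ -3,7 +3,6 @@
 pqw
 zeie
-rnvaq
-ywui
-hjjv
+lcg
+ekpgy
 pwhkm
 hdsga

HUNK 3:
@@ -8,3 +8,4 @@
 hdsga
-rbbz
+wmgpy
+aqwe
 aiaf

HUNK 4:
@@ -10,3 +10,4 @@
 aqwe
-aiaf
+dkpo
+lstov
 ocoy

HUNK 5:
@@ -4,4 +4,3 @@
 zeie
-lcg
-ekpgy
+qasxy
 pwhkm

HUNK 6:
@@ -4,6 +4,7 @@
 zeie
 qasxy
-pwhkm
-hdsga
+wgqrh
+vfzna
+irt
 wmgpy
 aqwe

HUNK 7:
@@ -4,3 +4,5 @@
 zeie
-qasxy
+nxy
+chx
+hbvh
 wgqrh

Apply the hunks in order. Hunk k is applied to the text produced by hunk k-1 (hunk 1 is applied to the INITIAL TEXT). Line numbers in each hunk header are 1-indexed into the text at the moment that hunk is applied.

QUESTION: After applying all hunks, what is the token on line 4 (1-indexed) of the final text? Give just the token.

Answer: zeie

Derivation:
Hunk 1: at line 5 remove [xolws,xkh,xpdv] add [hjjv,pwhkm,hdsga] -> 12 lines: putwb bmpxz pqw zeie rnvaq ywui hjjv pwhkm hdsga rbbz aiaf ocoy
Hunk 2: at line 3 remove [rnvaq,ywui,hjjv] add [lcg,ekpgy] -> 11 lines: putwb bmpxz pqw zeie lcg ekpgy pwhkm hdsga rbbz aiaf ocoy
Hunk 3: at line 8 remove [rbbz] add [wmgpy,aqwe] -> 12 lines: putwb bmpxz pqw zeie lcg ekpgy pwhkm hdsga wmgpy aqwe aiaf ocoy
Hunk 4: at line 10 remove [aiaf] add [dkpo,lstov] -> 13 lines: putwb bmpxz pqw zeie lcg ekpgy pwhkm hdsga wmgpy aqwe dkpo lstov ocoy
Hunk 5: at line 4 remove [lcg,ekpgy] add [qasxy] -> 12 lines: putwb bmpxz pqw zeie qasxy pwhkm hdsga wmgpy aqwe dkpo lstov ocoy
Hunk 6: at line 4 remove [pwhkm,hdsga] add [wgqrh,vfzna,irt] -> 13 lines: putwb bmpxz pqw zeie qasxy wgqrh vfzna irt wmgpy aqwe dkpo lstov ocoy
Hunk 7: at line 4 remove [qasxy] add [nxy,chx,hbvh] -> 15 lines: putwb bmpxz pqw zeie nxy chx hbvh wgqrh vfzna irt wmgpy aqwe dkpo lstov ocoy
Final line 4: zeie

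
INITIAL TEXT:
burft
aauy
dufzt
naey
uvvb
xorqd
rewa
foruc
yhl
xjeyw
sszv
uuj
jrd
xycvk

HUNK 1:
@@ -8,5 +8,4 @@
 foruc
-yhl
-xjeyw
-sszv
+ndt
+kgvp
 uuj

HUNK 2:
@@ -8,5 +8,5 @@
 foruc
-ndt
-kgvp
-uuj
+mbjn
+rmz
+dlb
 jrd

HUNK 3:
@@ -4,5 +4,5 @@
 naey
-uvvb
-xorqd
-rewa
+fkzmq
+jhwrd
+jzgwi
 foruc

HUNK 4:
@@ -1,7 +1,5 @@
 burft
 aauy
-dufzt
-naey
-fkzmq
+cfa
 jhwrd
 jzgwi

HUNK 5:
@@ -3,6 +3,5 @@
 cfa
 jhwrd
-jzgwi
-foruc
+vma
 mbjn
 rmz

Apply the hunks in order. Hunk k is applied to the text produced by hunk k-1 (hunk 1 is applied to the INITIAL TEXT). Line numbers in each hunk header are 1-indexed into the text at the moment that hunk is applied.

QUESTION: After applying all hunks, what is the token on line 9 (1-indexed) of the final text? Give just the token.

Answer: jrd

Derivation:
Hunk 1: at line 8 remove [yhl,xjeyw,sszv] add [ndt,kgvp] -> 13 lines: burft aauy dufzt naey uvvb xorqd rewa foruc ndt kgvp uuj jrd xycvk
Hunk 2: at line 8 remove [ndt,kgvp,uuj] add [mbjn,rmz,dlb] -> 13 lines: burft aauy dufzt naey uvvb xorqd rewa foruc mbjn rmz dlb jrd xycvk
Hunk 3: at line 4 remove [uvvb,xorqd,rewa] add [fkzmq,jhwrd,jzgwi] -> 13 lines: burft aauy dufzt naey fkzmq jhwrd jzgwi foruc mbjn rmz dlb jrd xycvk
Hunk 4: at line 1 remove [dufzt,naey,fkzmq] add [cfa] -> 11 lines: burft aauy cfa jhwrd jzgwi foruc mbjn rmz dlb jrd xycvk
Hunk 5: at line 3 remove [jzgwi,foruc] add [vma] -> 10 lines: burft aauy cfa jhwrd vma mbjn rmz dlb jrd xycvk
Final line 9: jrd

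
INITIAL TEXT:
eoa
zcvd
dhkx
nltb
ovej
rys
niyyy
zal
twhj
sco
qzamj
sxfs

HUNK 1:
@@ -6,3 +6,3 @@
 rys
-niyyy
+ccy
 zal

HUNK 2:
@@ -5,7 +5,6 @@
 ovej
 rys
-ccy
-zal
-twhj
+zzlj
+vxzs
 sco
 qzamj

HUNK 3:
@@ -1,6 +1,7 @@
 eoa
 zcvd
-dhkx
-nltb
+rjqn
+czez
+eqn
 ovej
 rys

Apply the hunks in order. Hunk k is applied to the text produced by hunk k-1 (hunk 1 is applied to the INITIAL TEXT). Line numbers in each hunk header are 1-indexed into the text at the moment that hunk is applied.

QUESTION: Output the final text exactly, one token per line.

Hunk 1: at line 6 remove [niyyy] add [ccy] -> 12 lines: eoa zcvd dhkx nltb ovej rys ccy zal twhj sco qzamj sxfs
Hunk 2: at line 5 remove [ccy,zal,twhj] add [zzlj,vxzs] -> 11 lines: eoa zcvd dhkx nltb ovej rys zzlj vxzs sco qzamj sxfs
Hunk 3: at line 1 remove [dhkx,nltb] add [rjqn,czez,eqn] -> 12 lines: eoa zcvd rjqn czez eqn ovej rys zzlj vxzs sco qzamj sxfs

Answer: eoa
zcvd
rjqn
czez
eqn
ovej
rys
zzlj
vxzs
sco
qzamj
sxfs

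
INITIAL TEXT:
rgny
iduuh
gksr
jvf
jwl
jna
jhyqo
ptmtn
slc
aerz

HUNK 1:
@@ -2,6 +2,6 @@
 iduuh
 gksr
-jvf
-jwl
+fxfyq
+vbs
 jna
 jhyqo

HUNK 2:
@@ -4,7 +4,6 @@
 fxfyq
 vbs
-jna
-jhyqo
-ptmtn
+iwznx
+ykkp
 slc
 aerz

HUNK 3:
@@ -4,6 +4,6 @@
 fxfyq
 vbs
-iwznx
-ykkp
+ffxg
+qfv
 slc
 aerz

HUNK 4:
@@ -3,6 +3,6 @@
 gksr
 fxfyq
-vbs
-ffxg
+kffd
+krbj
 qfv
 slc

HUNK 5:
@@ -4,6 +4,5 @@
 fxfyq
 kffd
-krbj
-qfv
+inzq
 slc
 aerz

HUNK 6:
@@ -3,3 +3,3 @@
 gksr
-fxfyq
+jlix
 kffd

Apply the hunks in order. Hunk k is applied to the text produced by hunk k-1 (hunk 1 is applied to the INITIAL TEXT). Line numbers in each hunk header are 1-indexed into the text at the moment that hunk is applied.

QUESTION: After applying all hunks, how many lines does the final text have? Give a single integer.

Answer: 8

Derivation:
Hunk 1: at line 2 remove [jvf,jwl] add [fxfyq,vbs] -> 10 lines: rgny iduuh gksr fxfyq vbs jna jhyqo ptmtn slc aerz
Hunk 2: at line 4 remove [jna,jhyqo,ptmtn] add [iwznx,ykkp] -> 9 lines: rgny iduuh gksr fxfyq vbs iwznx ykkp slc aerz
Hunk 3: at line 4 remove [iwznx,ykkp] add [ffxg,qfv] -> 9 lines: rgny iduuh gksr fxfyq vbs ffxg qfv slc aerz
Hunk 4: at line 3 remove [vbs,ffxg] add [kffd,krbj] -> 9 lines: rgny iduuh gksr fxfyq kffd krbj qfv slc aerz
Hunk 5: at line 4 remove [krbj,qfv] add [inzq] -> 8 lines: rgny iduuh gksr fxfyq kffd inzq slc aerz
Hunk 6: at line 3 remove [fxfyq] add [jlix] -> 8 lines: rgny iduuh gksr jlix kffd inzq slc aerz
Final line count: 8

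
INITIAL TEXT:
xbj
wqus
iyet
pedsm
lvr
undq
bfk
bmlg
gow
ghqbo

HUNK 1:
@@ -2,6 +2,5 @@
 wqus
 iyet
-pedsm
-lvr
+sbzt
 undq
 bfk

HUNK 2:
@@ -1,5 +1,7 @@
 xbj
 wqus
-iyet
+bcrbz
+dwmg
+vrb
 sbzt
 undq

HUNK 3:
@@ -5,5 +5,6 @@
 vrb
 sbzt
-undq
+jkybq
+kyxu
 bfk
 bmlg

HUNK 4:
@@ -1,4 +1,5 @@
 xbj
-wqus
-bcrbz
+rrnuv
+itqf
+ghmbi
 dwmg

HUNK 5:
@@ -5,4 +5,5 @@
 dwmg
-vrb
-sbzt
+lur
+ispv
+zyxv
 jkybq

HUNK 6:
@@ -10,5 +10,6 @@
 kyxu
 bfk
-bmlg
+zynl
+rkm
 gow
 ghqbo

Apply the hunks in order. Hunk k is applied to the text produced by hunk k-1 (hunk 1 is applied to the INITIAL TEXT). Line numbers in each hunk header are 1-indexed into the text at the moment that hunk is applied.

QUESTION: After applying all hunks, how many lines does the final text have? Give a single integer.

Hunk 1: at line 2 remove [pedsm,lvr] add [sbzt] -> 9 lines: xbj wqus iyet sbzt undq bfk bmlg gow ghqbo
Hunk 2: at line 1 remove [iyet] add [bcrbz,dwmg,vrb] -> 11 lines: xbj wqus bcrbz dwmg vrb sbzt undq bfk bmlg gow ghqbo
Hunk 3: at line 5 remove [undq] add [jkybq,kyxu] -> 12 lines: xbj wqus bcrbz dwmg vrb sbzt jkybq kyxu bfk bmlg gow ghqbo
Hunk 4: at line 1 remove [wqus,bcrbz] add [rrnuv,itqf,ghmbi] -> 13 lines: xbj rrnuv itqf ghmbi dwmg vrb sbzt jkybq kyxu bfk bmlg gow ghqbo
Hunk 5: at line 5 remove [vrb,sbzt] add [lur,ispv,zyxv] -> 14 lines: xbj rrnuv itqf ghmbi dwmg lur ispv zyxv jkybq kyxu bfk bmlg gow ghqbo
Hunk 6: at line 10 remove [bmlg] add [zynl,rkm] -> 15 lines: xbj rrnuv itqf ghmbi dwmg lur ispv zyxv jkybq kyxu bfk zynl rkm gow ghqbo
Final line count: 15

Answer: 15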